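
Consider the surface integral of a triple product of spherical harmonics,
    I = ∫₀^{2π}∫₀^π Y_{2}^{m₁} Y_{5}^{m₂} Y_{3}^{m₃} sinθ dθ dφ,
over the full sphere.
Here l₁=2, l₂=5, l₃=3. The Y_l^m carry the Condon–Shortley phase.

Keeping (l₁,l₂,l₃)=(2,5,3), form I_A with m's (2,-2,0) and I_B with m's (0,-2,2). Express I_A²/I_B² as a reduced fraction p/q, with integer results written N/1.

Same 2,5,3: normalisation and zero-m 3j drop out of the ratio.
A: Δ: 4! 0! 6! / 11! → 1/2310; sum: t=0:+1/864 = 1/864; 3j²(2 5 3; 2 -2 0) = Δ·Π!·Σ² = 1/66  (sign -1)
B: Δ: 4! 0! 6! / 11! → 1/2310; sum: t=2:+1/480 = 1/480; 3j²(2 5 3; 0 -2 2) = Δ·Π!·Σ² = 3/110  (sign -1)
I_A²/I_B² = (1/66)/(3/110) = 5/9

5/9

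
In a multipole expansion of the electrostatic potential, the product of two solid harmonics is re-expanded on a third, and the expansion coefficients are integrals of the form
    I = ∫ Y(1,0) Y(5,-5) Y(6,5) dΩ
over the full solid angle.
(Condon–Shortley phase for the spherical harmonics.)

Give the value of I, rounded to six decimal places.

Checks pass: Σm=0; 12 even; l₃=6∈[4,6].
(2·1+1)(2·5+1)(2·6+1) = 429
Δ: 0! 2! 10! / 13! → 1/858
sum: t=0:+1/14400 = 1/14400
3j²(1 5 6; 0 0 0) = Δ·Π!·Σ² = 6/143  (sign +1)
sum: t=0:+1/3628800 = 1/3628800
3j²(1 5 6; 0 -5 5) = Δ·Π!·Σ² = 1/78  (sign -1)
combine: 4πI² = 429·6/143·1/78 = 3/13
take √, sign -1: I = -0.13551395

-0.135514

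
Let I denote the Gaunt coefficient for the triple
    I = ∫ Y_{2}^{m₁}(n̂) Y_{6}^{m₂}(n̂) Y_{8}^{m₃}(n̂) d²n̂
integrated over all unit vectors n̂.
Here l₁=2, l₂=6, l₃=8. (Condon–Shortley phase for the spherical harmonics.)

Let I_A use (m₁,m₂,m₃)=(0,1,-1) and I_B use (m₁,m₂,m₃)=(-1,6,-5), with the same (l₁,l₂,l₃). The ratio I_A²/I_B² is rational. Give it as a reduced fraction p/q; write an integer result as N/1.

l's match ⇒ only the (l;m) 3-j factors differ between A and B.
A: triangle coeff Δ(2,6,8) = 1/30940; Σ_t [0,0]: t=0:+1/2419200 = 1/2419200; (3j)²=27/1105 [(2 6 8; 0 1 -1)], sign=-1
B: triangle coeff Δ(2,6,8) = 1/30940; Σ_t [0,0]: t=0:+1/2874009600 = 1/2874009600; (3j)²=1/2380 [(2 6 8; -1 6 -5)], sign=-1
I_A²/I_B² = (27/1105)/(1/2380) = 756/13

756/13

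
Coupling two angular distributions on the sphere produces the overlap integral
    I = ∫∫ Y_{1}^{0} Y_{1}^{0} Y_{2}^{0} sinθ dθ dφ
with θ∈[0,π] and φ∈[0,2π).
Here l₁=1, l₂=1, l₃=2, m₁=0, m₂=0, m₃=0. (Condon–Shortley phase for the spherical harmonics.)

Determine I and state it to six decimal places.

m-sum 0 ✓  L=4 even ✓  0≤2≤2 ✓
Π(2lᵢ+1) = 3×3×5 = 45
triangle coeff Δ(1,1,2) = 1/30
Σ_t [0,0]: t=0:+1/1 = 1/1
(3j)²=2/15 [(1 1 2; 0 0 0)], sign=+1
(m-triple is (0,0,0) — same symbol as above.)
⇒ 4πI² = 4/5
I = (+1)√(4/5/(4π)) = 0.25231325

0.252313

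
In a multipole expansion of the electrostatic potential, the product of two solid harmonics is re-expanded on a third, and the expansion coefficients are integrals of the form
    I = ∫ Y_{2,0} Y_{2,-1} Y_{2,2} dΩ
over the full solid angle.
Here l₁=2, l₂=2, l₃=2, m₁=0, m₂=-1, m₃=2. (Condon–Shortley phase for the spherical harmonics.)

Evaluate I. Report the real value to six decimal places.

0.000000

Σmᵢ = 1 ≠ 0, so the φ-integral vanishes; I = 0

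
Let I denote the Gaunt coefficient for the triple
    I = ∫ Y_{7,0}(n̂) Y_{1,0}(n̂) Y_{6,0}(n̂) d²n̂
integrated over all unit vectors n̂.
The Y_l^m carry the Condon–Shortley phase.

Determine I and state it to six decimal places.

m-sum 0 ✓  L=14 even ✓  6≤6≤8 ✓
Π(2lᵢ+1) = 15×3×13 = 585
triangle coeff Δ(7,1,6) = 1/1365
Σ_t [1,1]: t=1:−1/518400 = -1/518400
(3j)²=7/195 [(7 1 6; 0 0 0)], sign=-1
(m-triple is (0,0,0) — same symbol as above.)
⇒ 4πI² = 49/65
I = (+1)√(49/65/(4π)) = 0.24492687

0.244927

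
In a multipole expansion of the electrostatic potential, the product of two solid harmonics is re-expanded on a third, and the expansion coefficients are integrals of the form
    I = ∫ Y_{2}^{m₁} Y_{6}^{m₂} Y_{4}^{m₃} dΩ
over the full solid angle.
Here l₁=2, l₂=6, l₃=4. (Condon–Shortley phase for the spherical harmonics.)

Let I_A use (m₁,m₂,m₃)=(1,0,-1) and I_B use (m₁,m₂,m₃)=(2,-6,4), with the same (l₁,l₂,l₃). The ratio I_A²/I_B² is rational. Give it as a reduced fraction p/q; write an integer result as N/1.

8/33

l's match ⇒ only the (l;m) 3-j factors differ between A and B.
A: triangle coeff Δ(2,6,4) = 1/6435; Σ_t [1,1]: t=1:−1/4320 = -1/4320; (3j)²=8/429 [(2 6 4; 1 0 -1)], sign=+1
B: triangle coeff Δ(2,6,4) = 1/6435; Σ_t [0,0]: t=0:+1/967680 = 1/967680; (3j)²=1/13 [(2 6 4; 2 -6 4)], sign=+1
I_A²/I_B² = (8/429)/(1/13) = 8/33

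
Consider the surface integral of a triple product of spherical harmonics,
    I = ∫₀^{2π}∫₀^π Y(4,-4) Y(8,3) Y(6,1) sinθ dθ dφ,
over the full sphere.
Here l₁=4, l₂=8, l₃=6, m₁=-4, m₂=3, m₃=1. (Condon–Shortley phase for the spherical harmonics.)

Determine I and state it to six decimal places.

0.141966

Rules hold: Σm=0, L=18 even, 4≤6≤12.
N = 9·17·13 = 1989
Δ = 6!·2!·10!/19! = 1/23279256
Racah Σ t=2..4: t=2:+1/1658880 t=3:−1/518400 t=4:+1/1658880 = -1/1382400
⇒ 3j(4 8 6; 0 0 0)² = 504/46189, sgn -1
Racah Σ t=6..6: t=6:+1/20736000 = 1/20736000
⇒ 3j(4 8 6; -4 3 1)² = 49/4199, sgn -1
4πI² = N·(3j₀)²·(3jₘ)² = 222264/877591
I = +1·√(0.253266/4π) = 0.14196574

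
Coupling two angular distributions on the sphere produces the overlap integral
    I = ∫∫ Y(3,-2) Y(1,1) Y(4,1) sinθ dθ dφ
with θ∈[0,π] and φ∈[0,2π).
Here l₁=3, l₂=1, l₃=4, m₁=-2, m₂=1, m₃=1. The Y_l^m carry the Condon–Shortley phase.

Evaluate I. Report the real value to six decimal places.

Rules hold: Σm=0, L=8 even, 2≤4≤4.
N = 7·3·9 = 189
Δ = 0!·6!·2!/9! = 1/252
Racah Σ t=0..0: t=0:+1/36 = 1/36
⇒ 3j(3 1 4; 0 0 0)² = 4/63, sgn +1
Racah Σ t=0..0: t=0:+1/240 = 1/240
⇒ 3j(3 1 4; -2 1 1)² = 1/84, sgn -1
4πI² = N·(3j₀)²·(3jₘ)² = 1/7
I = -1·√(0.142857/4π) = -0.10662181

-0.106622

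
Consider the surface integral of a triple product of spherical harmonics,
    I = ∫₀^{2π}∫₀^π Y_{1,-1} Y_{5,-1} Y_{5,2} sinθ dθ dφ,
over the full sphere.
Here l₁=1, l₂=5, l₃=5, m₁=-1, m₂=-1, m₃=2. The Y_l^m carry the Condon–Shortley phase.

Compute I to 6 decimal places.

0.000000

Σlᵢ=11 odd — θ-integrand is odd under cosθ→−cosθ; I=0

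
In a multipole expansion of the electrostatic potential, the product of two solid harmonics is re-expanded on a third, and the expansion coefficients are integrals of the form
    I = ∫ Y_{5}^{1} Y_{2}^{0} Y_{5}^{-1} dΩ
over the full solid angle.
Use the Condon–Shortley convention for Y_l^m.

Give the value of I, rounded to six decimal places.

-0.145565

m-sum 0 ✓  L=12 even ✓  3≤5≤7 ✓
Π(2lᵢ+1) = 11×5×11 = 605
triangle coeff Δ(5,2,5) = 1/38610
Σ_t [0,2]: t=0:+1/2880 t=1:−1/576 t=2:+1/2880 = -1/960
(3j)²=10/429 [(5 2 5; 0 0 0)], sign=+1
Σ_t [0,2]: t=0:+1/2304 t=1:−1/720 t=2:+1/5760 = -1/1280
(3j)²=27/1430 [(5 2 5; 1 0 -1)], sign=-1
⇒ 4πI² = 45/169
I = (-1)√(45/169/(4π)) = -0.14556534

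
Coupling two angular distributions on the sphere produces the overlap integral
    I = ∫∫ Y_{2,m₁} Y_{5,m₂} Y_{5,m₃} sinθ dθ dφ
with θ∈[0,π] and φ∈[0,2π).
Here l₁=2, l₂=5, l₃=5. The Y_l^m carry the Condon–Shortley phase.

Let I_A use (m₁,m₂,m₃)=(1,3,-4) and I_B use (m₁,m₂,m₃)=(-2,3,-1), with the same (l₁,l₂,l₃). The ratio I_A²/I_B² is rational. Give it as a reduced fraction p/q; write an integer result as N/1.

l's match ⇒ only the (l;m) 3-j factors differ between A and B.
A: triangle coeff Δ(2,5,5) = 1/38610; Σ_t [0,1]: t=0:+1/80640 t=1:−1/10080 = -1/11520; (3j)²=49/1430 [(2 5 5; 1 3 -4)], sign=+1
B: triangle coeff Δ(2,5,5) = 1/38610; Σ_t [2,2]: t=2:+1/5760 = 1/5760; (3j)²=56/2145 [(2 5 5; -2 3 -1)], sign=+1
I_A²/I_B² = (49/1430)/(56/2145) = 21/16

21/16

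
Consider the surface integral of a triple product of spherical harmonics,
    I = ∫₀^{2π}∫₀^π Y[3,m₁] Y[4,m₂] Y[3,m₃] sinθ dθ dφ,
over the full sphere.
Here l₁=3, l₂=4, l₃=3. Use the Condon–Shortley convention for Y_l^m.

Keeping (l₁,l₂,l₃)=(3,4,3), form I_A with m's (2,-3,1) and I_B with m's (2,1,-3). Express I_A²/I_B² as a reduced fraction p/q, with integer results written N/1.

7/15

Shared (l₁,l₂,l₃)=(3,4,3): N and (l;000)² cancel in I_A²/I_B².
A: Δ = 4!·2!·4!/11! = 1/34650; Racah Σ t=0..1: t=0:+1/144 t=1:−1/288 = 1/288; ⇒ 3j(3 4 3; 2 -3 1)² = 1/99, sgn +1
B: Δ = 4!·2!·4!/11! = 1/34650; Racah Σ t=1..1: t=1:−1/288 = -1/288; ⇒ 3j(3 4 3; 2 1 -3)² = 5/231, sgn -1
I_A²/I_B² = (1/99)/(5/231) = 7/15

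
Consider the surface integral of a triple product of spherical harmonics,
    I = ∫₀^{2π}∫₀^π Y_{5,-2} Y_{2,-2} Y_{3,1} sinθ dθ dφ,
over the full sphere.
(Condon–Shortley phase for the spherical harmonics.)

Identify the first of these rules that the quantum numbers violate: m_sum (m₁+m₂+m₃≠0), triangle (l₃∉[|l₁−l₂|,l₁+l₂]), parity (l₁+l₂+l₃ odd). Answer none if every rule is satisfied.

Σmᵢ = -3  ✗
l₃∈[|l₁−l₂|,l₁+l₂]=[3,7], have l₃=3
Σlᵢ = 10 ⇒ even

m_sum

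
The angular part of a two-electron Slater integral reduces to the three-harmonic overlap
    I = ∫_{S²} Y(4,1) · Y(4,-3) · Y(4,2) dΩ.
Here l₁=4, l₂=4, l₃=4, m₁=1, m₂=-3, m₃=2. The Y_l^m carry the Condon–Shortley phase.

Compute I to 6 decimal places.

-0.063661

m-sum 0 ✓  L=12 even ✓  0≤4≤8 ✓
Π(2lᵢ+1) = 9×9×9 = 729
triangle coeff Δ(4,4,4) = 1/450450
Σ_t [0,4]: t=0:+1/13824 t=1:−1/216 t=2:+1/64 t=3:−1/216 t=4:+1/13824 = 5/768
(3j)²=18/1001 [(4 4 4; 0 0 0)], sign=+1
Σ_t [0,1]: t=0:+1/864 t=1:−1/576 = -1/1728
(3j)²=5/1287 [(4 4 4; 1 -3 2)], sign=-1
⇒ 4πI² = 7290/143143
I = (-1)√(7290/143143/(4π)) = -0.06366105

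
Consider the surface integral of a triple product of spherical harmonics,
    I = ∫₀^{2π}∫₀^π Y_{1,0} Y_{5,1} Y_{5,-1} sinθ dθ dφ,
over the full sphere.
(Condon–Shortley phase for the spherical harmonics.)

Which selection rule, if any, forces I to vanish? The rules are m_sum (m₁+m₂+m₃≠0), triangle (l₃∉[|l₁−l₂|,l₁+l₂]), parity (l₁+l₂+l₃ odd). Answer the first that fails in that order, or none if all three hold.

parity

m₁+m₂+m₃ = 0 + 1 − 1 = 0  ✓
triangle: |1−5|=4 ≤ l₃=5 ≤ 1+5=6  ✓
parity: l₁+l₂+l₃ = 11 is odd  ✗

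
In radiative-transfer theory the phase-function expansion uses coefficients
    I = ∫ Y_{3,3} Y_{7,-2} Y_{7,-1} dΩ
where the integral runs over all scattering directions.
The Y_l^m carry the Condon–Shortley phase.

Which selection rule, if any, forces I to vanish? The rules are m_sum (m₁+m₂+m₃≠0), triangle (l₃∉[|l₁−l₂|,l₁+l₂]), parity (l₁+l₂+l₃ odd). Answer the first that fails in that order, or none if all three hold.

azimuthal sum: 3 − 2 − 1 = 0  ✓
4 ≤ 7 ≤ 10 (triangle on l)  ✓
L = 3 + 7 + 7 = 17 (odd)  ✗

parity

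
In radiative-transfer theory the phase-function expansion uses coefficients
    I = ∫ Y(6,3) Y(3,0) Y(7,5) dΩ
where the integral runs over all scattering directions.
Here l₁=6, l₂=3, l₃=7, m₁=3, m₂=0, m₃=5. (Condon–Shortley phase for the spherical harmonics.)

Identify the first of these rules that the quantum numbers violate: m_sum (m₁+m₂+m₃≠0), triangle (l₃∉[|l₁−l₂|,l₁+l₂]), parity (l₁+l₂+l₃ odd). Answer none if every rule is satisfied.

Σmᵢ = 8  ✗
l₃∈[|l₁−l₂|,l₁+l₂]=[3,9], have l₃=7
Σlᵢ = 16 ⇒ even

m_sum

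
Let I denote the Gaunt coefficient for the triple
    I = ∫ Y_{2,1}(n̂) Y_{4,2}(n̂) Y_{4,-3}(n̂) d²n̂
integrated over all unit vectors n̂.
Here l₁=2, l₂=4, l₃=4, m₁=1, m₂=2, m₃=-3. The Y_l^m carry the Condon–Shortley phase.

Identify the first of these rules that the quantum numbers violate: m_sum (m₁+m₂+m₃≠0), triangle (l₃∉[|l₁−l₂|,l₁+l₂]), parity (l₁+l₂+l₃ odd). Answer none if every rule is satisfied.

azimuthal sum: 1 + 2 − 3 = 0  ✓
2 ≤ 4 ≤ 6 (triangle on l)  ✓
L = 2 + 4 + 4 = 10 (even)  ✓

none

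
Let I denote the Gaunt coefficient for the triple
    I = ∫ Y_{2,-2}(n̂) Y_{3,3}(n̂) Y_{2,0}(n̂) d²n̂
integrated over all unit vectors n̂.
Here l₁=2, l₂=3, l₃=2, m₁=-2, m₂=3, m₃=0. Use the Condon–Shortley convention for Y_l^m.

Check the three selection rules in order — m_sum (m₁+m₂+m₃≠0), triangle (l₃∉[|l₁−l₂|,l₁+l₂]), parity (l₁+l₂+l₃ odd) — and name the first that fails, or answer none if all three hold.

azimuthal sum: -2 + 3 + 0 = 1  ✗
1 ≤ 2 ≤ 5 (triangle on l)
L = 2 + 3 + 2 = 7 (odd)

m_sum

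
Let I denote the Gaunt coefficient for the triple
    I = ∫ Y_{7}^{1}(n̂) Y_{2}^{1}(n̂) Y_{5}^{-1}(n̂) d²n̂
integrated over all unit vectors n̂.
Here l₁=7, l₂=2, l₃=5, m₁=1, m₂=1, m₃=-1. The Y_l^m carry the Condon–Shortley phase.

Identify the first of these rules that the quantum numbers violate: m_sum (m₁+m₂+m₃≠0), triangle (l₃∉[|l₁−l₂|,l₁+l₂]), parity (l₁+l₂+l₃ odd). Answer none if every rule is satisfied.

m_sum

azimuthal sum: 1 + 1 − 1 = 1  ✗
5 ≤ 5 ≤ 9 (triangle on l)
L = 7 + 2 + 5 = 14 (even)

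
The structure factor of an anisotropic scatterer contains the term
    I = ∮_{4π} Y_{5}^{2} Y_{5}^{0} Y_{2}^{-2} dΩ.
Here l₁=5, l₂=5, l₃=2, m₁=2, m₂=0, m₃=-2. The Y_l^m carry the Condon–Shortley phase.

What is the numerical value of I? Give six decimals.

Rules hold: Σm=0, L=12 even, 0≤2≤10.
N = 11·11·5 = 605
Δ = 8!·2!·2!/13! = 1/38610
Racah Σ t=3..5: t=3:−1/2880 t=4:+1/576 t=5:−1/2880 = 1/960
⇒ 3j(5 5 2; 0 0 0)² = 10/429, sgn +1
Racah Σ t=3..3: t=3:−1/2880 = -1/2880
⇒ 3j(5 5 2; 2 0 -2)² = 14/429, sgn -1
4πI² = N·(3j₀)²·(3jₘ)² = 700/1521
I = -1·√(0.460224/4π) = -0.19137248

-0.191372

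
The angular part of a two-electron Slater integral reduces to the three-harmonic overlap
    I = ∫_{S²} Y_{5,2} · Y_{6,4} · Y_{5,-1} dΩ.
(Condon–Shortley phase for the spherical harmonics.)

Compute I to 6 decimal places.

2 + 4 − 1 = 5 ≠ 0: azimuthal integral kills it; I = 0

0.000000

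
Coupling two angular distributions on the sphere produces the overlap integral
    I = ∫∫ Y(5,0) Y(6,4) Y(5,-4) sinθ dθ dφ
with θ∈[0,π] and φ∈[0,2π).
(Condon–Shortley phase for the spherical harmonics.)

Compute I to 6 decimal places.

-0.082328

Rules hold: Σm=0, L=16 even, 1≤5≤11.
N = 11·13·11 = 1573
Δ = 6!·4!·6!/17! = 1/28588560
Racah Σ t=1..5: t=1:−1/345600 t=2:+1/13824 t=3:−1/5184 t=4:+1/13824 t=5:−1/345600 = -7/129600
⇒ 3j(5 6 5; 0 0 0)² = 80/7293, sgn +1
Racah Σ t=4..5: t=4:+1/207360 t=5:−1/345600 = 1/518400
⇒ 3j(5 6 5; 0 4 -4)² = 12/2431, sgn -1
4πI² = N·(3j₀)²·(3jₘ)² = 320/3757
I = -1·√(0.0851743/4π) = -0.08232836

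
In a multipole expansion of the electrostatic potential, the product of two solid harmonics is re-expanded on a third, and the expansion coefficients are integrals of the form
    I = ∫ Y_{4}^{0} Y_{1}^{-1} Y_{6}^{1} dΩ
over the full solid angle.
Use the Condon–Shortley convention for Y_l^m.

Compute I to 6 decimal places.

l₃=6 ∉ [3,5] — triangle fails ⇒ I = 0

0.000000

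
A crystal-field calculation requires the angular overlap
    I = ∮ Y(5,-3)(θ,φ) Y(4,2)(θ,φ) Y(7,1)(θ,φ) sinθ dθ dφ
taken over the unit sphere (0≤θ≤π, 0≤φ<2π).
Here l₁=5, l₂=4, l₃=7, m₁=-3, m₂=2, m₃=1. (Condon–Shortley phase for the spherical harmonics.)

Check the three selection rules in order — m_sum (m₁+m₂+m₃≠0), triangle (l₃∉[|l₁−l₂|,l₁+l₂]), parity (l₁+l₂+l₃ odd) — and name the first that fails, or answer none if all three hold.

none

azimuthal sum: -3 + 2 + 1 = 0  ✓
1 ≤ 7 ≤ 9 (triangle on l)  ✓
L = 5 + 4 + 7 = 16 (even)  ✓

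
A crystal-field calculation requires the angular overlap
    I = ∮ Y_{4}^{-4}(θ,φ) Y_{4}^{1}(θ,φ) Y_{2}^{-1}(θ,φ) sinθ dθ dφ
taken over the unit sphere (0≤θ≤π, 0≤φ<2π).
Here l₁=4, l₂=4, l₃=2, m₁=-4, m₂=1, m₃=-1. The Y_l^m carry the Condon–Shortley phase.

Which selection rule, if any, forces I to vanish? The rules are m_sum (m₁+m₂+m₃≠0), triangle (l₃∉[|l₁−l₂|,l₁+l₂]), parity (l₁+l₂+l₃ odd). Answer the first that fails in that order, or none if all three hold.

azimuthal sum: -4 + 1 − 1 = -4  ✗
0 ≤ 2 ≤ 8 (triangle on l)
L = 4 + 4 + 2 = 10 (even)

m_sum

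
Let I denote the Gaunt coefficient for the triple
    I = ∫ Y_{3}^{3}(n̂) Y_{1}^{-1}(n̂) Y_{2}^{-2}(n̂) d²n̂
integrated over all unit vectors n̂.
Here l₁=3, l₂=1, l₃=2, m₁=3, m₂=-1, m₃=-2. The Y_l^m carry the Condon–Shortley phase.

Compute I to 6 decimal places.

Checks pass: Σm=0; 6 even; l₃=2∈[2,4].
(2·3+1)(2·1+1)(2·2+1) = 105
Δ: 2! 4! 0! / 7! → 1/105
sum: t=1:−1/4 = -1/4
3j²(3 1 2; 0 0 0) = Δ·Π!·Σ² = 3/35  (sign -1)
sum: t=0:+1/48 = 1/48
3j²(3 1 2; 3 -1 -2) = Δ·Π!·Σ² = 1/7  (sign +1)
combine: 4πI² = 105·3/35·1/7 = 9/7
take √, sign -1: I = -0.31986543

-0.319865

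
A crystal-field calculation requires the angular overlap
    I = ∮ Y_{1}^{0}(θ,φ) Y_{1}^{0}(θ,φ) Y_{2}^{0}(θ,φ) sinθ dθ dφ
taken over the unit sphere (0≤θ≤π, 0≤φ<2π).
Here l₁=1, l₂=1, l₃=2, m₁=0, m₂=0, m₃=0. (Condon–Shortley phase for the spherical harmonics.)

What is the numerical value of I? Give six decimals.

Rules hold: Σm=0, L=4 even, 0≤2≤2.
N = 3·3·5 = 45
Δ = 0!·2!·2!/5! = 1/30
Racah Σ t=0..0: t=0:+1/1 = 1/1
⇒ 3j(1 1 2; 0 0 0)² = 2/15, sgn +1
(m-triple is (0,0,0) — same symbol as above.)
4πI² = N·(3j₀)²·(3jₘ)² = 4/5
I = +1·√(0.8/4π) = 0.25231325

0.252313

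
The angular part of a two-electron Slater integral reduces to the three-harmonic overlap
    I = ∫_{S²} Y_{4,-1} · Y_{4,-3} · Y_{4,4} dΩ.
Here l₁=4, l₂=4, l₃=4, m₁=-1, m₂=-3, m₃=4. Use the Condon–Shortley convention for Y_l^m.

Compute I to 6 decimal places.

Rules hold: Σm=0, L=12 even, 0≤4≤8.
N = 9·9·9 = 729
Δ = 4!·4!·4!/13! = 1/450450
Racah Σ t=0..4: t=0:+1/13824 t=1:−1/216 t=2:+1/64 t=3:−1/216 t=4:+1/13824 = 5/768
⇒ 3j(4 4 4; 0 0 0)² = 18/1001, sgn +1
Racah Σ t=1..1: t=1:−1/3456 = -1/3456
⇒ 3j(4 4 4; -1 -3 4)² = 35/1287, sgn -1
4πI² = N·(3j₀)²·(3jₘ)² = 7290/20449
I = -1·√(0.356497/4π) = -0.16843130

-0.168431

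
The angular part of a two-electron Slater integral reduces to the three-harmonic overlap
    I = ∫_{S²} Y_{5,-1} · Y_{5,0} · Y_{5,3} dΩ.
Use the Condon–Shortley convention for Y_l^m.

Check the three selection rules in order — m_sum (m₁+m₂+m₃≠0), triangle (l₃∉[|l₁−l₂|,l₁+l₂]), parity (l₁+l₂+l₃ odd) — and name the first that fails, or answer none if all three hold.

Σmᵢ = 2  ✗
l₃∈[|l₁−l₂|,l₁+l₂]=[0,10], have l₃=5
Σlᵢ = 15 ⇒ odd

m_sum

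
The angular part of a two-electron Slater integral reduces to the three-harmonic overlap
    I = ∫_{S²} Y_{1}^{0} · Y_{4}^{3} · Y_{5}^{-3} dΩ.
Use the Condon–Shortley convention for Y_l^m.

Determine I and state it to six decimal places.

m-sum 0 ✓  L=10 even ✓  3≤5≤5 ✓
Π(2lᵢ+1) = 3×9×11 = 297
triangle coeff Δ(1,4,5) = 1/495
Σ_t [0,0]: t=0:+1/576 = 1/576
(3j)²=5/99 [(1 4 5; 0 0 0)], sign=-1
Σ_t [0,0]: t=0:+1/5040 = 1/5040
(3j)²=16/495 [(1 4 5; 0 3 -3)], sign=+1
⇒ 4πI² = 16/33
I = (-1)√(16/33/(4π)) = -0.19642560

-0.196426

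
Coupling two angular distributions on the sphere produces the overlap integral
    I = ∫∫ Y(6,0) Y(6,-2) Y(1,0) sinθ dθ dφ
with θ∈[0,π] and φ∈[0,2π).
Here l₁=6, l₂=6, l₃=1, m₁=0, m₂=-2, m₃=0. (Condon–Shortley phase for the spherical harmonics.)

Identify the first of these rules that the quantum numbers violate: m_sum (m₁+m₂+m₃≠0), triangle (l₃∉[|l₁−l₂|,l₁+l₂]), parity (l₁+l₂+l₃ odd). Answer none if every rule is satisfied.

m₁+m₂+m₃ = 0 − 2 + 0 = -2  ✗
triangle: |6−6|=0 ≤ l₃=1 ≤ 6+6=12
parity: l₁+l₂+l₃ = 13 is odd

m_sum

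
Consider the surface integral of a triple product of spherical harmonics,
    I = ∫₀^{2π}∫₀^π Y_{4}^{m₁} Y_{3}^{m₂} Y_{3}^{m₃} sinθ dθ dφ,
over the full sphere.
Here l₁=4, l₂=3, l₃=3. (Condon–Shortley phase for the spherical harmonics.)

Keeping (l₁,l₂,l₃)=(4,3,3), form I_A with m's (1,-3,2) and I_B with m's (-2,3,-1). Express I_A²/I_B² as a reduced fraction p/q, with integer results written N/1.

5/9

l's match ⇒ only the (l;m) 3-j factors differ between A and B.
A: triangle coeff Δ(4,3,3) = 1/34650; Σ_t [0,0]: t=0:+1/288 = 1/288; (3j)²=5/231 [(4 3 3; 1 -3 2)], sign=-1
B: triangle coeff Δ(4,3,3) = 1/34650; Σ_t [4,4]: t=4:+1/192 = 1/192; (3j)²=3/77 [(4 3 3; -2 3 -1)], sign=+1
I_A²/I_B² = (5/231)/(3/77) = 5/9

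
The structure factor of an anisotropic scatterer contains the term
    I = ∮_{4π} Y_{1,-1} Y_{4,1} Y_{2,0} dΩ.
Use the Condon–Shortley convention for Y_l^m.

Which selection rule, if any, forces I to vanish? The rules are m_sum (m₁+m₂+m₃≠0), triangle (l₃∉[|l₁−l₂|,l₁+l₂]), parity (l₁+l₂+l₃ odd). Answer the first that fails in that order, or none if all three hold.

triangle

m₁+m₂+m₃ = -1 + 1 + 0 = 0  ✓
triangle: |1−4|=3 ≤ l₃=2 ≤ 1+4=5  ✗
parity: l₁+l₂+l₃ = 7 is odd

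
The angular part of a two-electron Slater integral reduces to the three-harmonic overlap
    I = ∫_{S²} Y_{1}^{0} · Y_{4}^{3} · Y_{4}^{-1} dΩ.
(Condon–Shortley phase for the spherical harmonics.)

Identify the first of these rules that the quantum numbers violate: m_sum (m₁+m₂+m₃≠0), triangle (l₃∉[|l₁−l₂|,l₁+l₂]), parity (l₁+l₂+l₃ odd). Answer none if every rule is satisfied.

azimuthal sum: 0 + 3 − 1 = 2  ✗
3 ≤ 4 ≤ 5 (triangle on l)
L = 1 + 4 + 4 = 9 (odd)

m_sum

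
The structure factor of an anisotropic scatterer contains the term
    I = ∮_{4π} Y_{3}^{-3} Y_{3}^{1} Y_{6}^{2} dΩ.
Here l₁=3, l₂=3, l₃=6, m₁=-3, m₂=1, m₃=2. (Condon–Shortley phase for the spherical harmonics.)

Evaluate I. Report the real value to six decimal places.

Checks pass: Σm=0; 12 even; l₃=6∈[0,6].
(2·3+1)(2·3+1)(2·6+1) = 637
Δ: 0! 6! 6! / 13! → 1/12012
sum: t=0:+1/1296 = 1/1296
3j²(3 3 6; 0 0 0) = Δ·Π!·Σ² = 100/3003  (sign +1)
sum: t=0:+1/34560 = 1/34560
3j²(3 3 6; -3 1 2) = Δ·Π!·Σ² = 1/429  (sign +1)
combine: 4πI² = 637·100/3003·1/429 = 700/14157
take √, sign +1: I = 0.06272757

0.062728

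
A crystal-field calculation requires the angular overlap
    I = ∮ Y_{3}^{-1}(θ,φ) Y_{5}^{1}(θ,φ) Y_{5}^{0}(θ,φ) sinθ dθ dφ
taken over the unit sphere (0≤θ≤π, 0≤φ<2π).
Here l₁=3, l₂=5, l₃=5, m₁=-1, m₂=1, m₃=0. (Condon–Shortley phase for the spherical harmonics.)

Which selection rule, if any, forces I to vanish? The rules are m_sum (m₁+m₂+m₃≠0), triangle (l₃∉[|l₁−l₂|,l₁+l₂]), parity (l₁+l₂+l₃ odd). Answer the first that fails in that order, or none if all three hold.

parity

azimuthal sum: -1 + 1 + 0 = 0  ✓
2 ≤ 5 ≤ 8 (triangle on l)  ✓
L = 3 + 5 + 5 = 13 (odd)  ✗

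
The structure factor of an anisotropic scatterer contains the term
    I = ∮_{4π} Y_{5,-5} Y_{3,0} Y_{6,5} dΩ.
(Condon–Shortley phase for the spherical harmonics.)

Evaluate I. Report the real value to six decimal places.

0.207001

m-sum 0 ✓  L=14 even ✓  2≤6≤8 ✓
Π(2lᵢ+1) = 11×7×13 = 1001
triangle coeff Δ(5,3,6) = 1/675675
Σ_t [0,2]: t=0:+1/8640 t=1:−1/2304 t=2:+1/8640 = -7/34560
(3j)²=7/429 [(5 3 6; 0 0 0)], sign=-1
Σ_t [2,2]: t=2:+1/483840 = 1/483840
(3j)²=3/91 [(5 3 6; -5 0 5)], sign=-1
⇒ 4πI² = 7/13
I = (+1)√(7/13/(4π)) = 0.20700098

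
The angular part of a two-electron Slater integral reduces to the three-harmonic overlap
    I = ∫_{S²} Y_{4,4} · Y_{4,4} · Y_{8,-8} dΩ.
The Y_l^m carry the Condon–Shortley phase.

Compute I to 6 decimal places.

0.379946

Rules hold: Σm=0, L=16 even, 0≤8≤8.
N = 9·9·17 = 1377
Δ = 0!·8!·8!/17! = 1/218790
Racah Σ t=0..0: t=0:+1/331776 = 1/331776
⇒ 3j(4 4 8; 0 0 0)² = 490/21879, sgn +1
Racah Σ t=0..0: t=0:+1/1625702400 = 1/1625702400
⇒ 3j(4 4 8; 4 4 -8)² = 1/17, sgn +1
4πI² = N·(3j₀)²·(3jₘ)² = 4410/2431
I = +1·√(1.81407/4π) = 0.37994601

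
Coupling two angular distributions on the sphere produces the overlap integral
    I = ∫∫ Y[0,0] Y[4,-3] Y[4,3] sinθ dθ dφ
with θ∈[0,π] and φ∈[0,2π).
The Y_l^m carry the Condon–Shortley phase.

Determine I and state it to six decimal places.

-0.282095

m-sum 0 ✓  L=8 even ✓  4≤4≤4 ✓
Π(2lᵢ+1) = 1×9×9 = 81
triangle coeff Δ(0,4,4) = 1/9
Σ_t [0,0]: t=0:+1/576 = 1/576
(3j)²=1/9 [(0 4 4; 0 0 0)], sign=+1
Σ_t [0,0]: t=0:+1/5040 = 1/5040
(3j)²=1/9 [(0 4 4; 0 -3 3)], sign=-1
⇒ 4πI² = 1/1
I = (-1)√(1/1/(4π)) = -0.28209479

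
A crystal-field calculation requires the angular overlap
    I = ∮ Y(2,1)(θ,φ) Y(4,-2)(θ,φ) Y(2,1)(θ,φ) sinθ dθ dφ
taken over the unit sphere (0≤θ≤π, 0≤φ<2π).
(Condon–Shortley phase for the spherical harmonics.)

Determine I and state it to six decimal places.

0.254875

Checks pass: Σm=0; 8 even; l₃=2∈[2,6].
(2·2+1)(2·4+1)(2·2+1) = 225
Δ: 4! 0! 4! / 9! → 1/630
sum: t=2:+1/16 = 1/16
3j²(2 4 2; 0 0 0) = Δ·Π!·Σ² = 2/35  (sign +1)
sum: t=1:−1/36 = -1/36
3j²(2 4 2; 1 -2 1) = Δ·Π!·Σ² = 4/63  (sign +1)
combine: 4πI² = 225·2/35·4/63 = 40/49
take √, sign +1: I = 0.25487487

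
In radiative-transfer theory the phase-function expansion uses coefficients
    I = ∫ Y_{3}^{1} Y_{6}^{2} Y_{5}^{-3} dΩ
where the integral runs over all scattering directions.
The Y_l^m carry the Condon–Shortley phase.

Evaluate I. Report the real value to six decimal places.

-0.145631

m-sum 0 ✓  L=14 even ✓  3≤5≤9 ✓
Π(2lᵢ+1) = 7×13×11 = 1001
triangle coeff Δ(3,6,5) = 1/675675
Σ_t [1,3]: t=1:−1/8640 t=2:+1/2304 t=3:−1/8640 = 7/34560
(3j)²=7/429 [(3 6 5; 0 0 0)], sign=-1
Σ_t [0,2]: t=0:+1/1935360 t=1:−1/30240 t=2:+1/11520 = 1/18432
(3j)²=7/429 [(3 6 5; 1 2 -3)], sign=+1
⇒ 4πI² = 343/1287
I = (-1)√(343/1287/(4π)) = -0.14563067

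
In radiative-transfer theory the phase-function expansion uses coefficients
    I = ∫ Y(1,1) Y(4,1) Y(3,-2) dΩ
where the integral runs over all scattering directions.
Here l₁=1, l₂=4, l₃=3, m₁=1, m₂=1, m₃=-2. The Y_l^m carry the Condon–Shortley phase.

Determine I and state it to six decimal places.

-0.106622

Checks pass: Σm=0; 8 even; l₃=3∈[3,5].
(2·1+1)(2·4+1)(2·3+1) = 189
Δ: 2! 0! 6! / 9! → 1/252
sum: t=1:−1/36 = -1/36
3j²(1 4 3; 0 0 0) = Δ·Π!·Σ² = 4/63  (sign +1)
sum: t=0:+1/240 = 1/240
3j²(1 4 3; 1 1 -2) = Δ·Π!·Σ² = 1/84  (sign -1)
combine: 4πI² = 189·4/63·1/84 = 1/7
take √, sign -1: I = -0.10662181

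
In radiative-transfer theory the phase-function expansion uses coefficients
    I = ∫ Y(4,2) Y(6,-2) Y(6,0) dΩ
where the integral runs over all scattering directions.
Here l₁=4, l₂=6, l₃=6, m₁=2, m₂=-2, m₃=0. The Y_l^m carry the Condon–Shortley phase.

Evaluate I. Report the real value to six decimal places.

m-sum 0 ✓  L=16 even ✓  2≤6≤10 ✓
Π(2lᵢ+1) = 9×13×13 = 1521
triangle coeff Δ(4,6,6) = 1/15315300
Σ_t [0,4]: t=0:+1/829440 t=1:−1/25920 t=2:+1/9216 t=3:−1/25920 t=4:+1/829440 = 7/207360
(3j)²=28/2431 [(4 6 6; 0 0 0)], sign=+1
Σ_t [0,2]: t=0:+1/55296 t=1:−1/25920 t=2:+1/138240 = -11/829440
(3j)²=11/1326 [(4 6 6; 2 -2 0)], sign=-1
⇒ 4πI² = 42/289
I = (-1)√(42/289/(4π)) = -0.10754019

-0.107540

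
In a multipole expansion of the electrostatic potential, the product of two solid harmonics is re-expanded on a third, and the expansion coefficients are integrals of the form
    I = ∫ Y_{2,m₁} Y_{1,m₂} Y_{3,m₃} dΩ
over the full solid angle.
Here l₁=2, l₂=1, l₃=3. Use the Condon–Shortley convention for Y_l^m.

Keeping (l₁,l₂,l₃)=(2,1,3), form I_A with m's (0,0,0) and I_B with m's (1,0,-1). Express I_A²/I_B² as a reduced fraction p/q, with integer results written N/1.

Same 2,1,3: normalisation and zero-m 3j drop out of the ratio.
A: Δ: 0! 4! 2! / 7! → 1/105; sum: t=0:+1/4 = 1/4; 3j²(2 1 3; 0 0 0) = Δ·Π!·Σ² = 3/35  (sign -1)
B: Δ: 0! 4! 2! / 7! → 1/105; sum: t=0:+1/6 = 1/6; 3j²(2 1 3; 1 0 -1) = Δ·Π!·Σ² = 8/105  (sign +1)
I_A²/I_B² = (3/35)/(8/105) = 9/8

9/8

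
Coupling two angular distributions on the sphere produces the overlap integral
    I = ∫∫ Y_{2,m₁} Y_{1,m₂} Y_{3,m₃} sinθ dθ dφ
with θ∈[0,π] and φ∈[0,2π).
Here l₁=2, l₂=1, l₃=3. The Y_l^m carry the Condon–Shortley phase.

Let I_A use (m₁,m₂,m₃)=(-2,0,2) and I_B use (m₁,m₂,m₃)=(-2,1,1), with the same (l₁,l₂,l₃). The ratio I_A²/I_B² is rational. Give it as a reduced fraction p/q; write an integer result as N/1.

Same 2,1,3: normalisation and zero-m 3j drop out of the ratio.
A: Δ: 0! 4! 2! / 7! → 1/105; sum: t=0:+1/24 = 1/24; 3j²(2 1 3; -2 0 2) = Δ·Π!·Σ² = 1/21  (sign -1)
B: Δ: 0! 4! 2! / 7! → 1/105; sum: t=0:+1/48 = 1/48; 3j²(2 1 3; -2 1 1) = Δ·Π!·Σ² = 1/105  (sign +1)
I_A²/I_B² = (1/21)/(1/105) = 5/1

5/1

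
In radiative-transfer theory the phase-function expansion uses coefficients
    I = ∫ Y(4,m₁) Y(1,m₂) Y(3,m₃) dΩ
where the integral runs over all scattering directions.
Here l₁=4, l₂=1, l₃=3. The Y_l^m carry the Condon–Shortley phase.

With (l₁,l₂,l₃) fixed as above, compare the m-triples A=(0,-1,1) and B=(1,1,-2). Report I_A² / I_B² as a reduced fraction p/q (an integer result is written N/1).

Same 4,1,3: normalisation and zero-m 3j drop out of the ratio.
A: Δ: 2! 6! 0! / 9! → 1/252; sum: t=0:+1/96 = 1/96; 3j²(4 1 3; 0 -1 1) = Δ·Π!·Σ² = 1/42  (sign +1)
B: Δ: 2! 6! 0! / 9! → 1/252; sum: t=2:+1/240 = 1/240; 3j²(4 1 3; 1 1 -2) = Δ·Π!·Σ² = 1/84  (sign -1)
I_A²/I_B² = (1/42)/(1/84) = 2/1

2/1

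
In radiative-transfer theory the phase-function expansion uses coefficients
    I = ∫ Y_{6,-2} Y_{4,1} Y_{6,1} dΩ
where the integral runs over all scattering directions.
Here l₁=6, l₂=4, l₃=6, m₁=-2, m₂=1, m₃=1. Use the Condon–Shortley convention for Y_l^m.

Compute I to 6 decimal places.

m-sum 0 ✓  L=16 even ✓  2≤6≤10 ✓
Π(2lᵢ+1) = 13×9×13 = 1521
triangle coeff Δ(6,4,6) = 1/15315300
Σ_t [0,4]: t=0:+1/829440 t=1:−1/25920 t=2:+1/9216 t=3:−1/25920 t=4:+1/829440 = 7/207360
(3j)²=28/2431 [(6 4 6; 0 0 0)], sign=+1
Σ_t [1,4]: t=1:−1/725760 t=2:+1/34560 t=3:−1/17280 t=4:+1/82944 = -53/2903040
(3j)²=2809/306306 [(6 4 6; -2 1 1)], sign=+1
⇒ 4πI² = 5618/34969
I = (+1)√(5618/34969/(4π)) = 0.11306920

0.113069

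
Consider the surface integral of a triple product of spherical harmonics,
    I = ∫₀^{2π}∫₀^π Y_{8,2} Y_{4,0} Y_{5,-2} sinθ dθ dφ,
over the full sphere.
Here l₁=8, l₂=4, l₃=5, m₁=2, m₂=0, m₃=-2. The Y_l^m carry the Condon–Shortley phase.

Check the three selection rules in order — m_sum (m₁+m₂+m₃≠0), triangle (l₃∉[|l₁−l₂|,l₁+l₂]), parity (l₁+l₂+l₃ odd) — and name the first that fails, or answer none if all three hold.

m₁+m₂+m₃ = 2 + 0 − 2 = 0  ✓
triangle: |8−4|=4 ≤ l₃=5 ≤ 8+4=12  ✓
parity: l₁+l₂+l₃ = 17 is odd  ✗

parity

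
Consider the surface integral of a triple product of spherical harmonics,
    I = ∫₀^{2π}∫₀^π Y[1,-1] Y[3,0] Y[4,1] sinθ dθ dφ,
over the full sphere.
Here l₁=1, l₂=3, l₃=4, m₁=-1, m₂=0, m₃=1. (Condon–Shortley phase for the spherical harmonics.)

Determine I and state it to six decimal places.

-0.194664

m-sum 0 ✓  L=8 even ✓  2≤4≤4 ✓
Π(2lᵢ+1) = 3×7×9 = 189
triangle coeff Δ(1,3,4) = 1/252
Σ_t [0,0]: t=0:+1/36 = 1/36
(3j)²=4/63 [(1 3 4; 0 0 0)], sign=+1
Σ_t [0,0]: t=0:+1/72 = 1/72
(3j)²=5/126 [(1 3 4; -1 0 1)], sign=-1
⇒ 4πI² = 10/21
I = (-1)√(10/21/(4π)) = -0.19466390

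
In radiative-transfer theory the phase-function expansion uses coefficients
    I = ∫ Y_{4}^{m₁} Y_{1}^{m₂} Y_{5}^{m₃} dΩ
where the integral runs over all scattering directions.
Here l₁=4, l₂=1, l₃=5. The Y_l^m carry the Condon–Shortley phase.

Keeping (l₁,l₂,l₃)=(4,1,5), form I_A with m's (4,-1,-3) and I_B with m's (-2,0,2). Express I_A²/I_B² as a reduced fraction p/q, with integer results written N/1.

l's match ⇒ only the (l;m) 3-j factors differ between A and B.
A: triangle coeff Δ(4,1,5) = 1/495; Σ_t [0,0]: t=0:+1/80640 = 1/80640; (3j)²=1/495 [(4 1 5; 4 -1 -3)], sign=+1
B: triangle coeff Δ(4,1,5) = 1/495; Σ_t [0,0]: t=0:+1/1440 = 1/1440; (3j)²=7/165 [(4 1 5; -2 0 2)], sign=-1
I_A²/I_B² = (1/495)/(7/165) = 1/21

1/21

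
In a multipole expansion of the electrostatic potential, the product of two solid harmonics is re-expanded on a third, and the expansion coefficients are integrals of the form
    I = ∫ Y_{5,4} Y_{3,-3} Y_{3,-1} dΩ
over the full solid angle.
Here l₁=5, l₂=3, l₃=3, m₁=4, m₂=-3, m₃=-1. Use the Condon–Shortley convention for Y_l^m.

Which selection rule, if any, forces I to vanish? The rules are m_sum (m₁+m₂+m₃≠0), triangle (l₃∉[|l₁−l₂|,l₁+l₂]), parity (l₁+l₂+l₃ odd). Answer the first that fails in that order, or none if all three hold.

Σmᵢ = 0  ✓
l₃∈[|l₁−l₂|,l₁+l₂]=[2,8], have l₃=3  ✓
Σlᵢ = 11 ⇒ odd  ✗

parity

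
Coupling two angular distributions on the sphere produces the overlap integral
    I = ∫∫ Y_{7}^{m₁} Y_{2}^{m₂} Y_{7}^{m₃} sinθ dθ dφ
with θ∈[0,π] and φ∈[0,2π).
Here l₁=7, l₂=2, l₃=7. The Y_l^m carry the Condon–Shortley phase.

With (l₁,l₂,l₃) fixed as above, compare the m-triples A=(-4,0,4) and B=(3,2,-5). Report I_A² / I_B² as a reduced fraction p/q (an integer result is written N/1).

8/297

Same 7,2,7: normalisation and zero-m 3j drop out of the ratio.
A: Δ: 2! 12! 2! / 17! → 1/185640; sum: t=0:+1/159667200 t=1:−1/7257600 t=2:+1/8709120 = -1/59875200; 3j²(7 2 7; -4 0 4) = Δ·Π!·Σ² = 8/23205  (sign +1)
B: Δ: 2! 12! 2! / 17! → 1/185640; sum: t=2:+1/29030400 = 1/29030400; 3j²(7 2 7; 3 2 -5) = Δ·Π!·Σ² = 99/7735  (sign +1)
I_A²/I_B² = (8/23205)/(99/7735) = 8/297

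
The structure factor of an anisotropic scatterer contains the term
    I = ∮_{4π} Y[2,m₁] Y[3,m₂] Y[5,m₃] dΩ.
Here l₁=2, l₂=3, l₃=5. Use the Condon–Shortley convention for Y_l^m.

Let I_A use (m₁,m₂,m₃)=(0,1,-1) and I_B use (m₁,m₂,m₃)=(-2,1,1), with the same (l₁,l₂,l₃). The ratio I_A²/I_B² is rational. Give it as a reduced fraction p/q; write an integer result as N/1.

l's match ⇒ only the (l;m) 3-j factors differ between A and B.
A: triangle coeff Δ(2,3,5) = 1/2310; Σ_t [0,0]: t=0:+1/192 = 1/192; (3j)²=3/77 [(2 3 5; 0 1 -1)], sign=+1
B: triangle coeff Δ(2,3,5) = 1/2310; Σ_t [0,0]: t=0:+1/1152 = 1/1152; (3j)²=1/154 [(2 3 5; -2 1 1)], sign=+1
I_A²/I_B² = (3/77)/(1/154) = 6/1

6/1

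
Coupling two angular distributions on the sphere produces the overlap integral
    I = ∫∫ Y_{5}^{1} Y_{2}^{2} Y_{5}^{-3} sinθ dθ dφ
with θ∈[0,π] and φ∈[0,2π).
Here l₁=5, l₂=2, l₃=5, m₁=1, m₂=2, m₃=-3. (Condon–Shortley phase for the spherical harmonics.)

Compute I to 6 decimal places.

0.171169

Checks pass: Σm=0; 12 even; l₃=5∈[3,7].
(2·5+1)(2·2+1)(2·5+1) = 605
Δ: 2! 8! 2! / 13! → 1/38610
sum: t=0:+1/2880 t=1:−1/576 t=2:+1/2880 = -1/960
3j²(5 2 5; 0 0 0) = Δ·Π!·Σ² = 10/429  (sign +1)
sum: t=2:+1/5760 = 1/5760
3j²(5 2 5; 1 2 -3) = Δ·Π!·Σ² = 56/2145  (sign +1)
combine: 4πI² = 605·10/429·56/2145 = 560/1521
take √, sign +1: I = 0.17116875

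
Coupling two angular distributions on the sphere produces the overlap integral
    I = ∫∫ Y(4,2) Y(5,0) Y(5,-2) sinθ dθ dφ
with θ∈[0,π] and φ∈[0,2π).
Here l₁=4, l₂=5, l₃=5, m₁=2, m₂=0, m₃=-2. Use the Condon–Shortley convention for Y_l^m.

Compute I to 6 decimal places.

-0.099440

Checks pass: Σm=0; 14 even; l₃=5∈[1,9].
(2·4+1)(2·5+1)(2·5+1) = 1089
Δ: 4! 4! 6! / 15! → 1/3153150
sum: t=0:+1/69120 t=1:−1/1728 t=2:+1/576 t=3:−1/1728 t=4:+1/69120 = 7/11520
3j²(4 5 5; 0 0 0) = Δ·Π!·Σ² = 2/143  (sign -1)
sum: t=0:+1/11520 t=1:−1/1728 t=2:+1/3456 = -7/34560
3j²(4 5 5; 2 0 -2) = Δ·Π!·Σ² = 7/858  (sign +1)
combine: 4πI² = 1089·2/143·7/858 = 21/169
take √, sign -1: I = -0.09944006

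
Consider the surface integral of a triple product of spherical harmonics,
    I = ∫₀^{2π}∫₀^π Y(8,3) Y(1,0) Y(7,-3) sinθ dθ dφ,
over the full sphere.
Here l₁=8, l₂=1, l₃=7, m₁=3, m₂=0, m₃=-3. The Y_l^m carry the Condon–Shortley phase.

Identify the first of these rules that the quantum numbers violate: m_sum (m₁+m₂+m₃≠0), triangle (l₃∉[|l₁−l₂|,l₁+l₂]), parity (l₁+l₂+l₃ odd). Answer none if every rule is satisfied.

Σmᵢ = 0  ✓
l₃∈[|l₁−l₂|,l₁+l₂]=[7,9], have l₃=7  ✓
Σlᵢ = 16 ⇒ even  ✓

none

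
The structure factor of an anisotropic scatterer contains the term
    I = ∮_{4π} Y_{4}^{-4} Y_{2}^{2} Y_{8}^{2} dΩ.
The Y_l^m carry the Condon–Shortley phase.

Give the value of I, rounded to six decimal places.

0.000000

|4−2|≤8≤4+2 violated ⇒ I = 0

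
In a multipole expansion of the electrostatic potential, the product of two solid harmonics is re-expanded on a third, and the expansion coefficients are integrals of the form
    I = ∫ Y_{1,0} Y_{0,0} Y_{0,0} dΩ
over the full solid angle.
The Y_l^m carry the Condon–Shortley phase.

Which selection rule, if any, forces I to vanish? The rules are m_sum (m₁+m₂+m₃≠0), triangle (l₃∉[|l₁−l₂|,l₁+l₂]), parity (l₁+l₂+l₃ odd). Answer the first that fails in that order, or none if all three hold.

azimuthal sum: 0 + 0 + 0 = 0  ✓
1 ≤ 0 ≤ 1 (triangle on l)  ✗
L = 1 + 0 + 0 = 1 (odd)

triangle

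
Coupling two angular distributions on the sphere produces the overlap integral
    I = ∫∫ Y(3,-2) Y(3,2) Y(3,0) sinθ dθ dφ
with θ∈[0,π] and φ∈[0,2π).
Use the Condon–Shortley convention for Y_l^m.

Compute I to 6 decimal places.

0.000000

l₁+l₂+l₃=9 is odd: 3j(l;000)=0 ⇒ I=0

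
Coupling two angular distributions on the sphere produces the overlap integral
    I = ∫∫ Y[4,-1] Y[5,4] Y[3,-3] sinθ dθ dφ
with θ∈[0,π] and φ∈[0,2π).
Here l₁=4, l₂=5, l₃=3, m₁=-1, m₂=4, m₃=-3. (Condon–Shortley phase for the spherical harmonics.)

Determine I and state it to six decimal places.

-0.186208

Rules hold: Σm=0, L=12 even, 1≤3≤9.
N = 9·11·7 = 693
Δ = 6!·2!·4!/13! = 1/180180
Racah Σ t=2..4: t=2:+1/576 t=3:−1/144 t=4:+1/576 = -1/288
⇒ 3j(4 5 3; 0 0 0)² = 20/1001, sgn +1
Racah Σ t=5..5: t=5:−1/5760 = -1/5760
⇒ 3j(4 5 3; -1 4 -3)² = 9/286, sgn -1
4πI² = N·(3j₀)²·(3jₘ)² = 810/1859
I = -1·√(0.435718/4π) = -0.18620781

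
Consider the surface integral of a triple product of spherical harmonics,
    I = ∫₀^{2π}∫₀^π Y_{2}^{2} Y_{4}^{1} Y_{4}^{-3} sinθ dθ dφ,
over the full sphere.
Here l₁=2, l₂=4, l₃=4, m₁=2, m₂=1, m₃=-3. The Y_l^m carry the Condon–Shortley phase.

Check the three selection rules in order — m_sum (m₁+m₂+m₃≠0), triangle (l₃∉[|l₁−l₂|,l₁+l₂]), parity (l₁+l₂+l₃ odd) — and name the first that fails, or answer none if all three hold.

m₁+m₂+m₃ = 2 + 1 − 3 = 0  ✓
triangle: |2−4|=2 ≤ l₃=4 ≤ 2+4=6  ✓
parity: l₁+l₂+l₃ = 10 is even  ✓

none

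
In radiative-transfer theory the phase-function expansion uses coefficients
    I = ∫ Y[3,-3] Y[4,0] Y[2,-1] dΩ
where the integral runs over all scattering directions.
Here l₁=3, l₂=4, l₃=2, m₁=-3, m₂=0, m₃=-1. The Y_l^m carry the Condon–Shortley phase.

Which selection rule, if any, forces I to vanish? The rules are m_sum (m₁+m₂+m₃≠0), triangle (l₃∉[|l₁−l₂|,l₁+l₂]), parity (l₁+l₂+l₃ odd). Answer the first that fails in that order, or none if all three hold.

m_sum

m₁+m₂+m₃ = -3 + 0 − 1 = -4  ✗
triangle: |3−4|=1 ≤ l₃=2 ≤ 3+4=7
parity: l₁+l₂+l₃ = 9 is odd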